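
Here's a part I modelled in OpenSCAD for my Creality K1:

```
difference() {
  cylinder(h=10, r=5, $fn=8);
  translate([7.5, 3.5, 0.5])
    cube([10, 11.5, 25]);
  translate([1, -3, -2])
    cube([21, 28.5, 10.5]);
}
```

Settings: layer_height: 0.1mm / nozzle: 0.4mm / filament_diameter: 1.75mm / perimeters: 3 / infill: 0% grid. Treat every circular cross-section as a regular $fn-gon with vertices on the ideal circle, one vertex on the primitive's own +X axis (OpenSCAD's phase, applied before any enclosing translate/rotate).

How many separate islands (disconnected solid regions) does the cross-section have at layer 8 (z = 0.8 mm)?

1

At z = 0.8 mm: the r=5 cylinder gives a regular 8-gon of circumradius 5 (constant along its height); the cube at (7.5, 3.5) is present — its section is the full 10×11.5 rectangle; the cube at (1, -3) is present — its section is the full 21×28.5 rectangle; Subtracting the remaining from the first: starting from the r=5 cylinder, the 10×11.5 cube at (7.5, 3.5) misses the remaining region (no effect); the 21×28.5 cube at (1, -3) partially overlaps it — only the 23.02 mm² overlap (of its 598.50 mm²) is removed, clipping the outline — 1 connected region. Overall, the cross-section is a single solid region. Island count = 1.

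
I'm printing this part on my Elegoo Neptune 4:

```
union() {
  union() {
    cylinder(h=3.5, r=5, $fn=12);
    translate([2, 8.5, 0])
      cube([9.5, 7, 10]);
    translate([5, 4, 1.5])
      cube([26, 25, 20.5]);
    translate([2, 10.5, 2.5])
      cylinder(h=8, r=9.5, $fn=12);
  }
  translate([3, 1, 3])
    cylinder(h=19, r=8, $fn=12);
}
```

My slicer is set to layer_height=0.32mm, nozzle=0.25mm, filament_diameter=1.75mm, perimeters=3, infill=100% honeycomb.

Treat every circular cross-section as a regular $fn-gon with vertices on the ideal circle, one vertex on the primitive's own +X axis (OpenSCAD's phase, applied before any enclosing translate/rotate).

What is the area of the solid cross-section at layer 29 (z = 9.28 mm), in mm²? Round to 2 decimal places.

961.07 mm²

At z = 9.28 mm: the cylinder does not reach this height (z outside [0, 3.5]); the cube at (2, 8.5) (footprint 9.5×7) is included at this height (area 66.50 mm²); the 26×25 cube at (5, 4) contributes its full rectangle (area 650.00 mm²); the cylinder at (2, 10.5): section is a regular 12-gon, circumradius r=9.5 (area = (12/2)·9.500²·sin(360°/12) = 270.75 mm²); Merging all regions: the regions partially overlap — summed areas 987.25 mm² minus the doubly-counted overlap 142.36 mm² gives 844.89 mm² — area = 844.89 mm²; the r=8 cylinder at (3, 1) contributes a regular 12-gon of circumradius 8 (area = (12/2)·8.000²·sin(360°/12) = 192.00 mm²); Merging all regions: the regions partially overlap — summed areas 1036.89 mm² minus the doubly-counted overlap 75.82 mm² gives 961.07 mm² — area = 961.07 mm². Overall, the cross-section is a single solid region. Net area = 961.07 mm².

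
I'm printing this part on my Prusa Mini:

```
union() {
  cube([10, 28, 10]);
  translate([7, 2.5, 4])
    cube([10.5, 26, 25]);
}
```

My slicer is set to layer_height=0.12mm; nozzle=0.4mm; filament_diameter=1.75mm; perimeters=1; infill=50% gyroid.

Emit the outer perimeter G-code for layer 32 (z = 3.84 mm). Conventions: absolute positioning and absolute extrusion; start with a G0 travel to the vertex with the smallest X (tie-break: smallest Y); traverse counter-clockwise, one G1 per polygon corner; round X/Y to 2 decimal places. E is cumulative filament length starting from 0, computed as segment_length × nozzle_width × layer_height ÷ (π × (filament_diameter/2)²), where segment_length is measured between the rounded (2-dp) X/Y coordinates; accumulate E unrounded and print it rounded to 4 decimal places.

G0 X0.00 Y0.00 Z3.84
G1 X10.00 Y0.00 E0.1996
G1 X10.00 Y28.00 E0.7583
G1 X0.00 Y28.00 E0.9579
G1 X0.00 Y0.00 E1.5167

At z = 3.84 mm: the cube is present — its section is the full 10×28 rectangle; the cube at (7, 2.5) is absent (z outside [4, 29]); Merging all regions: only the 10×28 cube is present, so the union is just that shape — 1 connected region. The outline is a single polygon with 4 vertices. Extrusion per mm of travel: 0.4 × 0.12 / (π × 0.875²) = 0.019956. Accumulating E over each segment gives final E = 1.5167.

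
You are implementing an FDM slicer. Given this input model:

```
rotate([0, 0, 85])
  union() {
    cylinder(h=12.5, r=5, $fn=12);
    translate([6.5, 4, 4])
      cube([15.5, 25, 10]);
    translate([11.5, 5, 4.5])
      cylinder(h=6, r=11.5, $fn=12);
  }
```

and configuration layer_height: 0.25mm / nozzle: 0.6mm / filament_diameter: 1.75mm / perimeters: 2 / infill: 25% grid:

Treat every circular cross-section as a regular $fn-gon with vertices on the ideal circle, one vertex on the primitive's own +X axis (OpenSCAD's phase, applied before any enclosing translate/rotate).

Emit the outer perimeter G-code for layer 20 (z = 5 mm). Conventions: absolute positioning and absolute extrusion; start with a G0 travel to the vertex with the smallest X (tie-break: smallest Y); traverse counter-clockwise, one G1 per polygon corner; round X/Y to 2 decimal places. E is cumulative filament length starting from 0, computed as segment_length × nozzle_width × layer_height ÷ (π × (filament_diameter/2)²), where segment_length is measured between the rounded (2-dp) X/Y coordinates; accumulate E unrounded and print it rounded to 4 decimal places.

At z = 5 mm: the r=5 cylinder gives a regular 12-gon of circumradius 5 (constant along its height); the cube at (6.5, 4) is present — its section is the full 15.5×25 rectangle; the cylinder at (11.5, 5): section is a regular 12-gon, circumradius r=11.5; Merging all regions: the regions partially overlap (shared area 189.00 mm²), so overlapping operands fuse into one piece — 1 connected region; (whole slice rotated 85° about Z — lengths, areas and connectivity unchanged). The outline is a single polygon with 20 vertices. Extrusion per mm of travel: 0.6 × 0.25 / (π × 0.875²) = 0.062363. Accumulating E over each segment gives final E = 7.0265.

G0 X-28.32 Y9.00 Z5.00
G1 X-14.54 Y7.80 E0.8626
G1 X-14.40 Y7.03 E0.9114
G1 X-10.57 Y2.47 E1.2828
G1 X-4.98 Y0.44 E1.6537
G1 X-4.53 Y-2.11 E1.8152
G1 X-2.87 Y-4.10 E1.9768
G1 X-0.44 Y-4.98 E2.1379
G1 X2.11 Y-4.53 E2.2994
G1 X4.10 Y-2.87 E2.4610
G1 X4.98 Y-0.44 E2.6222
G1 X4.53 Y2.11 E2.7837
G1 X3.34 Y3.53 E2.8992
G1 X5.44 Y5.30 E3.0705
G1 X7.48 Y10.89 E3.4416
G1 X6.44 Y16.75 E3.8128
G1 X2.62 Y21.31 E4.1837
G1 X-2.98 Y23.35 E4.5554
G1 X-6.78 Y22.68 E4.7960
G1 X-26.97 Y24.44 E6.0599
G1 X-28.32 Y9.00 E7.0265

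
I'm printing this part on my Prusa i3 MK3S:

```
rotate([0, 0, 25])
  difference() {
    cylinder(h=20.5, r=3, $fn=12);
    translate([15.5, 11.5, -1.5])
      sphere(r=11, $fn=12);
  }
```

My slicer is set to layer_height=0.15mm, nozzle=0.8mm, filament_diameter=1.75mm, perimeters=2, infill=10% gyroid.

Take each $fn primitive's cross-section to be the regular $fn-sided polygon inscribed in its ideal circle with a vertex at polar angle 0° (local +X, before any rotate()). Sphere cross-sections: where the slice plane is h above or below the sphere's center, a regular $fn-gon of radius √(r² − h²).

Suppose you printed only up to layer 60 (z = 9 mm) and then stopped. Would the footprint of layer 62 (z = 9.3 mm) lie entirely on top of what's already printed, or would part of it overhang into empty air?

entirely on top

Compare the two slices. At z = 9: the r=3 cylinder gives a regular 12-gon of circumradius 3 (constant along its height) (area = (12/2)·3.000²·sin(360°/12) = 27.00 mm²); the r=11 sphere at (15.5, 11.5) slices to a regular 12-gon of circumradius 3.279 (√(r²−h²) with h=10.5 from center) (area = (12/2)·3.279²·sin(360°/12) = 32.25 mm²); Subtracting the remaining from the first: starting from the r=3 cylinder (27.00 mm²), the r=11 sphere at (15.5, 11.5) misses the remaining region (no effect) — area = 27.00 mm²; (rotated 25° about Z; rotation is an isometry so areas/perimeters/island counts are preserved). At z = 9.3: the cylinder: section is a regular 12-gon, circumradius r=3 (area = (12/2)·3.000²·sin(360°/12) = 27.00 mm²); the r=11 sphere at (15.5, 11.5) contributes a regular 12-gon of circumradius √(11²−10.8²) = 2.088 (area = (12/2)·2.088²·sin(360°/12) = 13.08 mm²); After the difference (first − rest): starting from the r=3 cylinder (27.00 mm²), the r=11 sphere at (15.5, 11.5) misses the remaining region (no effect) — area = 27.00 mm²; (whole slice rotated 25° about Z — lengths, areas and connectivity unchanged). Checking containment: the cross-section at z = 9.3 is a subset of the cross-section at z = 9.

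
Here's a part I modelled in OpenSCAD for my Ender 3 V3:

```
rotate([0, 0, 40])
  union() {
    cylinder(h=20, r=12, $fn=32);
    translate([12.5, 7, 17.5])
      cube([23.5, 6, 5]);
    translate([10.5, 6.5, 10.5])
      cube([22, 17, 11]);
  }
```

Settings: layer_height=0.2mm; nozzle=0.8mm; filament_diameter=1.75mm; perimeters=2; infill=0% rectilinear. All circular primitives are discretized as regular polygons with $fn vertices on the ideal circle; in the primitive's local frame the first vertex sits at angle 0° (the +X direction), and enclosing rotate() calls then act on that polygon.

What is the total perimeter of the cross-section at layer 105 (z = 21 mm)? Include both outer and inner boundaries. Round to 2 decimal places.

At z = 21 mm: the cylinder does not reach this height (z outside [0, 20]); the cube at (12.5, 7) is present — its section is the full 23.5×6 rectangle (perimeter 59.00 mm); the cube at (10.5, 6.5) (footprint 22×17) is included at this height (perimeter 78.00 mm); Combining (union): the regions partially overlap (shared area 120.00 mm²), so the edge portions inside another operand are dropped and the merged outline is re-measured after clipping — boundary = 85.00 mm; (rotated 40° about Z; rotation is an isometry so areas/perimeters/island counts are preserved). Overall, the cross-section is a single solid region. Total boundary length (outer) = 85.00 mm.

85.00 mm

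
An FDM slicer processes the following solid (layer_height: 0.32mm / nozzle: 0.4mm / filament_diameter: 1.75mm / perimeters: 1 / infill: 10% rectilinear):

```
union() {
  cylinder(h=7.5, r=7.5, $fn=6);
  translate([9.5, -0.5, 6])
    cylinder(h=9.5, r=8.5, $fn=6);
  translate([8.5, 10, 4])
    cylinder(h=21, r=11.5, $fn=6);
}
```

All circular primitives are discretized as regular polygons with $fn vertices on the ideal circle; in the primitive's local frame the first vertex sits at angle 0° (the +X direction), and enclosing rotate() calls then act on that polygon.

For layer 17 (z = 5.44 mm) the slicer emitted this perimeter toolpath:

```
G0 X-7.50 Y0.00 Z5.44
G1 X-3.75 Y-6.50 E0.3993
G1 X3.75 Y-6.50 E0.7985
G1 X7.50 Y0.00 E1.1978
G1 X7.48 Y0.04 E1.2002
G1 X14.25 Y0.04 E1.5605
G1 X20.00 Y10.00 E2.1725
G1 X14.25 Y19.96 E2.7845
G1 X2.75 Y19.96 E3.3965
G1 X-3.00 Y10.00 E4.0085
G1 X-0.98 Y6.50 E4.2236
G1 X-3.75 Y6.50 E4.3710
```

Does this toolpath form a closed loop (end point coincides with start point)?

Start point (G0): (-7.50, 0.00). End point (last G1): the path does not return to the start — open.

no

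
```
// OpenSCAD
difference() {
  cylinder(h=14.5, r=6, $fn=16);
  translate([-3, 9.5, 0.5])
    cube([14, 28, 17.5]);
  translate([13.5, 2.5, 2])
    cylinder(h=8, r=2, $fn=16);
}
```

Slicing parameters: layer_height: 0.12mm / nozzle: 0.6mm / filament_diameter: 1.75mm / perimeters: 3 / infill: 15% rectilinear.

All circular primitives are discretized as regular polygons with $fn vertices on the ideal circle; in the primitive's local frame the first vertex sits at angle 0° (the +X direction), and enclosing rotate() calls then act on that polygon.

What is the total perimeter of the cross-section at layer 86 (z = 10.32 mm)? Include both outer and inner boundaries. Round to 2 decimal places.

At z = 10.32 mm: the cylinder: section is a regular 16-gon, circumradius r=6 (perimeter = 2·16·6.000·sin(180°/16) = 37.46 mm); the cube at (-3, 9.5) (footprint 14×28) is included at this height (perimeter 84.00 mm); the cylinder at (13.5, 2.5) is absent (z outside [2, 10]); After the difference (first − rest): starting from the r=6 cylinder, the 14×28 cube at (-3, 9.5) misses the remaining region (no effect) — boundary = 37.46 mm. Overall, the cross-section is a single solid region. Total boundary length (outer) = 37.46 mm.

37.46 mm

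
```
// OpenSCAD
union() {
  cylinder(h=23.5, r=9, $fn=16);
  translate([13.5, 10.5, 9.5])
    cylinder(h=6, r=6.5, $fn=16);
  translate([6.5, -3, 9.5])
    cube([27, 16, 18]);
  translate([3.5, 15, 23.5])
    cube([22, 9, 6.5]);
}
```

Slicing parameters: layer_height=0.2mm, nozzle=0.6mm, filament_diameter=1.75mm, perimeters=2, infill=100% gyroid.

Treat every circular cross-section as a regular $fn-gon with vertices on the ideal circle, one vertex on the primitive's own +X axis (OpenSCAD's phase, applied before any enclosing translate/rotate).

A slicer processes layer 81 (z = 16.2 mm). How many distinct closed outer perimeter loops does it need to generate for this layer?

1

At z = 16.2 mm: the cylinder: section is a regular 16-gon, circumradius r=9; the cylinder at (13.5, 10.5) is not intersected at this z (z outside [9.5, 15.5]); the cube at (6.5, -3) is present — its section is the full 27×16 rectangle; the cube at (3.5, 15) is not intersected at this z (z outside [23.5, 30]); Combining (union): the regions partially overlap (shared area 16.50 mm²), so overlapping operands fuse into one piece — 1 connected region. The result has 1 disconnected region.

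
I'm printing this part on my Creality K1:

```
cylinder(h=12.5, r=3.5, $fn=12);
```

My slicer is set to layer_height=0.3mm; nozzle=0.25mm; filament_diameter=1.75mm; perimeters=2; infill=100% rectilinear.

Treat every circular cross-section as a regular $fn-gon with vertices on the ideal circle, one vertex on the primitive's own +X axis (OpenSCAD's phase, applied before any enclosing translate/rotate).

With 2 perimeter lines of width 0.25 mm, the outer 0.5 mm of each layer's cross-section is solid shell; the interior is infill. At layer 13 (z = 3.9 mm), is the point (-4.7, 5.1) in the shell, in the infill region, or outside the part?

At z = 3.9 mm: the r=3.5 cylinder contributes a regular 12-gon of circumradius 3.5. Overall, the cross-section is a single solid region. The nearest boundary edge runs (-1.75, 3.03)→(-3.03, 1.75); distance from the point to it = 3.55 mm. The point is not inside any of the regions above, so it lies outside the cross-section (3.55 mm from the nearest boundary).

outside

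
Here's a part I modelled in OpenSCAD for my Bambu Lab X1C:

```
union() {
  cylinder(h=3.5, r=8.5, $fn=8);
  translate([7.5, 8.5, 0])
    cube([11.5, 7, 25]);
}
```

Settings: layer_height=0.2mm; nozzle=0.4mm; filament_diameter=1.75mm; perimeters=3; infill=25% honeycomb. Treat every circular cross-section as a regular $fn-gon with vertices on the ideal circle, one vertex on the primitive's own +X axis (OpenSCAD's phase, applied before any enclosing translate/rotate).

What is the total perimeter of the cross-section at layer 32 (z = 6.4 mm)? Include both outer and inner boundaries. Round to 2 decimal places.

At z = 6.4 mm: the cylinder is absent (z outside [0, 3.5]); the cube at (7.5, 8.5) (footprint 11.5×7) is included at this height (perimeter 37.00 mm); Combining (union): only the 11.5×7 cube at (7.5, 8.5) is present, so the union is just that shape — boundary = 37.00 mm. Overall, the cross-section is a single solid region. Total boundary length (outer) = 37.00 mm.

37.00 mm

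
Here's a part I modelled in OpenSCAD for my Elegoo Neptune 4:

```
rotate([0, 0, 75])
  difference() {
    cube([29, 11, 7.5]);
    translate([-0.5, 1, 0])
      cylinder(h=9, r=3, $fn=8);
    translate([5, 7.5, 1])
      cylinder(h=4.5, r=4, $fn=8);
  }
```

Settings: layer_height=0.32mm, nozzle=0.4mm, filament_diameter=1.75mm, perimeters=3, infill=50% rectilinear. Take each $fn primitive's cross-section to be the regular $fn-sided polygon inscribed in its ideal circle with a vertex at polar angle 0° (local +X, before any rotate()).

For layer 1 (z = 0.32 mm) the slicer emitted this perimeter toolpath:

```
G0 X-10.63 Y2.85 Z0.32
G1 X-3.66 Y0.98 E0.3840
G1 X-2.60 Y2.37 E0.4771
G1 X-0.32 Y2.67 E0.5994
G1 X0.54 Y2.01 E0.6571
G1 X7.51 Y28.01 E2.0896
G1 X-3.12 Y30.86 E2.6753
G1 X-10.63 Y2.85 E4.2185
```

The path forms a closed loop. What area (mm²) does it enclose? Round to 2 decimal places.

Apply the shoelace formula to the sequence of (X, Y) vertices; enclosed area = 311.97 mm².

311.97 mm²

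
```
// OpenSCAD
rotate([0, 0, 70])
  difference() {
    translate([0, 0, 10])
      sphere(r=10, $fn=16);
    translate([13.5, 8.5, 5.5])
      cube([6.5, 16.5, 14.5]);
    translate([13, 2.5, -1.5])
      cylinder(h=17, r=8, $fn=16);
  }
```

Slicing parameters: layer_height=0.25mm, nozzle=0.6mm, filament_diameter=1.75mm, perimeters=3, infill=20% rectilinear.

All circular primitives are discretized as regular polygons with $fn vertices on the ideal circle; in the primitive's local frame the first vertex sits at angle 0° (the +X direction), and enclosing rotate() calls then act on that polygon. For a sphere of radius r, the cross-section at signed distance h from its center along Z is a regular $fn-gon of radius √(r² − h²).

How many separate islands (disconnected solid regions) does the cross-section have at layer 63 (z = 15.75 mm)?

1

At z = 15.75 mm: the r=10 sphere contributes a regular 16-gon of circumradius √(10²−5.75²) = 8.182; the 6.5×16.5 cube at (13.5, 8.5) contributes its full rectangle; the cylinder at (13, 2.5) is absent (z outside [-1.5, 15.5]); After the difference (first − rest): starting from the r=10 sphere, the 6.5×16.5 cube at (13.5, 8.5) misses the remaining region (no effect) — 1 connected region; (whole slice rotated 70° about Z — lengths, areas and connectivity unchanged). Overall, the cross-section is a single solid region. Island count = 1.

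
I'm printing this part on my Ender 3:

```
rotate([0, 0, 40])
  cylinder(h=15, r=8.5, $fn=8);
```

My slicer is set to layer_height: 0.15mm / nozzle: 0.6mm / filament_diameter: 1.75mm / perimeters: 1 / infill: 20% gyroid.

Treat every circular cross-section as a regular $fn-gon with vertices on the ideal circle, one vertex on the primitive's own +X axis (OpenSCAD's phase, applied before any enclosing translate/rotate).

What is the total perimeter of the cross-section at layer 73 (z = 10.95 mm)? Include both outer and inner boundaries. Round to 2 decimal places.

At z = 10.95 mm: the r=8.5 cylinder gives a regular 8-gon of circumradius 8.5 (constant along its height) (perimeter = 2·8·8.500·sin(180°/8) = 52.04 mm); (whole slice rotated 40° about Z — lengths, areas and connectivity unchanged). Overall, the cross-section is a single solid region. Total boundary length (outer) = 52.04 mm.

52.04 mm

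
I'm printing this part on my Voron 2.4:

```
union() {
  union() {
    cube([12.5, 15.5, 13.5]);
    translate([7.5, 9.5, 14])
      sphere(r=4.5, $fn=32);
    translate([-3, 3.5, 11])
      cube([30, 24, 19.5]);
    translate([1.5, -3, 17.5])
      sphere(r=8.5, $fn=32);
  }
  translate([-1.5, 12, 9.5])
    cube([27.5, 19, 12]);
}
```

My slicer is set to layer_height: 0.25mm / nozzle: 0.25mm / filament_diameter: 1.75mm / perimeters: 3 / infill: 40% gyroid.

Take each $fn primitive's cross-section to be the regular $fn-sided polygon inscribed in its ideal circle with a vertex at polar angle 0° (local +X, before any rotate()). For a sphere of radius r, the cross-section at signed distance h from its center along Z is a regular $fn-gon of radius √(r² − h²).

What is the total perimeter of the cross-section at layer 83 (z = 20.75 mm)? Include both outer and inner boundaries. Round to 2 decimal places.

At z = 20.75 mm: the cube is not intersected at this z (z outside [0, 13.5]); the sphere at (7.5, 9.5) does not reach this height (|z−center|=6.750 > r=4.5); the cube at (-3, 3.5) (footprint 30×24) is included at this height (perimeter 108.00 mm); the r=8.5 sphere at (1.5, -3) slices to a regular 32-gon of circumradius 7.854 (√(r²−h²) with h=3.25 from center) (perimeter = 2·32·7.854·sin(180°/32) = 49.27 mm); Merging all regions: the regions partially overlap (shared area 7.88 mm²), so the edge portions inside another operand are dropped and the merged outline is re-measured after clipping — boundary = 139.13 mm; the 27.5×19 cube at (-1.5, 12) contributes its full rectangle (perimeter 93.00 mm); Combining (union): the regions partially overlap (shared area 426.25 mm²), so the edge portions inside another operand are dropped and the merged outline is re-measured after clipping — boundary = 146.13 mm. Overall, the cross-section is a single solid region. Total boundary length (outer) = 146.13 mm.

146.13 mm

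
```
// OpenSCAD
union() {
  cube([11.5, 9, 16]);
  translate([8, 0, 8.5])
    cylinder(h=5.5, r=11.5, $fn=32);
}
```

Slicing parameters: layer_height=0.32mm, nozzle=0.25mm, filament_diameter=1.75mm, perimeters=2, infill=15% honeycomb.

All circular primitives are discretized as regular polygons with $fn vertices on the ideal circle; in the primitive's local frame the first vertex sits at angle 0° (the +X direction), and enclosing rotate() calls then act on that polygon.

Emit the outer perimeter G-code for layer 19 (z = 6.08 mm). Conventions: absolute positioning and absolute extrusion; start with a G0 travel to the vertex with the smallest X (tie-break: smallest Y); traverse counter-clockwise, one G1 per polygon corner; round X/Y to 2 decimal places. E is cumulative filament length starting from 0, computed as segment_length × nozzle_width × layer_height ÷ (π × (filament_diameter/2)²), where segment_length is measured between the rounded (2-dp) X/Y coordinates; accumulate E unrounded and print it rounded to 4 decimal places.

G0 X0.00 Y0.00 Z6.08
G1 X11.50 Y0.00 E0.3825
G1 X11.50 Y9.00 E0.6818
G1 X0.00 Y9.00 E1.0643
G1 X0.00 Y0.00 E1.3637

At z = 6.08 mm: the cube is present — its section is the full 11.5×9 rectangle; the cylinder at (8, 0) is not intersected at this z (z outside [8.5, 14]); Combining (union): only the 11.5×9 cube is present, so the union is just that shape — 1 connected region. The outline is a single polygon with 4 vertices. Extrusion per mm of travel: 0.25 × 0.32 / (π × 0.875²) = 0.033260. Accumulating E over each segment gives final E = 1.3637.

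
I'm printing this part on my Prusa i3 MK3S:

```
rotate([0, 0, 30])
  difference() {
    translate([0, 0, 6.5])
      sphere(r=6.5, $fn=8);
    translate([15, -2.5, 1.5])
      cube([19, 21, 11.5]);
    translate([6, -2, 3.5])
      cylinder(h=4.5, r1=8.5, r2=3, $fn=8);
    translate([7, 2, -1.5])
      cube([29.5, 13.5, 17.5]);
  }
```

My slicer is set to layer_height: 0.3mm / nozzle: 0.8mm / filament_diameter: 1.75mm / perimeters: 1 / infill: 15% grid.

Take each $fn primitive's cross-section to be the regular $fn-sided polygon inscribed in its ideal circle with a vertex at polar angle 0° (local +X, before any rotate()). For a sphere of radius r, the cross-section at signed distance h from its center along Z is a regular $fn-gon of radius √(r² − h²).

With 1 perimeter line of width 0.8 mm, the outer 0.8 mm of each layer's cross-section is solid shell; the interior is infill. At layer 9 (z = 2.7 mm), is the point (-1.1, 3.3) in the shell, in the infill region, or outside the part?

At z = 2.7 mm: the sphere: section is a regular 8-gon, circumradius = √(r²−h²) = √(6.5²−3.8²) = 5.274; the 19×21 cube at (15, -2.5) contributes its full rectangle; the cone at (6, -2) does not reach this height (z outside [3.5, 8]); the cube at (7, 2) is present — its section is the full 29.5×13.5 rectangle; Subtracting the remaining from the first: starting from the r=6.5 sphere, the 19×21 cube at (15, -2.5) misses the remaining region (no effect); the 29.5×13.5 cube at (7, 2) misses the remaining region (no effect) — 1 connected region; (rotated 30° about Z; rotation is an isometry so areas/perimeters/island counts are preserved). Overall, the cross-section is a single solid region. Undo the 30° rotation: the query point maps to (0.697, 3.408) in the un-rotated model frame. The nearest boundary edge runs (0.00, 5.27)→(3.73, 3.73); distance from the point to it = 1.46 mm. The point is inside the cross-section and 1.46 mm from the nearest boundary — more than the 0.8 mm shell width (1 × 0.8), so it's in the infill interior.

infill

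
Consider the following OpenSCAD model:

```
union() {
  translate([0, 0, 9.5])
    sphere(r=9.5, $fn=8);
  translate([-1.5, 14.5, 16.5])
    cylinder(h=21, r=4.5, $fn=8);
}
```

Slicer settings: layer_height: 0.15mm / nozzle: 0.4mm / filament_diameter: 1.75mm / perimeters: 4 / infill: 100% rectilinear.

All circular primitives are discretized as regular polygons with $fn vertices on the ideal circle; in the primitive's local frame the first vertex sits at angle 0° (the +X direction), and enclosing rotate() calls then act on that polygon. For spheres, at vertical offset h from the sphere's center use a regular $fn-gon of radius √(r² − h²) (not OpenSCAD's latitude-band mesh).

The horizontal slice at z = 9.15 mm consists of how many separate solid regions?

1

At z = 9.15 mm: the r=9.5 sphere contributes a regular 8-gon of circumradius √(9.5²−0.35²) = 9.494; the cylinder at (-1.5, 14.5) is not intersected at this z (z outside [16.5, 37.5]); Taking the union: only the r=9.5 sphere is present, so the union is just that shape — 1 connected region. The result has 1 disconnected region.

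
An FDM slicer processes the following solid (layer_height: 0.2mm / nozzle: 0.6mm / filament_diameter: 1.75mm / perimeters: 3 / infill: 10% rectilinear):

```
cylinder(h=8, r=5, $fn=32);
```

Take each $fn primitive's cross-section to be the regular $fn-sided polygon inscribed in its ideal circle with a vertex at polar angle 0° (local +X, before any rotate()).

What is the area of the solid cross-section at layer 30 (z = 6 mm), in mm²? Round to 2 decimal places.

At z = 6 mm: the r=5 cylinder contributes a regular 32-gon of circumradius 5 (area = (32/2)·5.000²·sin(360°/32) = 78.04 mm²). Overall, the cross-section is a single solid region. Net area = 78.04 mm².

78.04 mm²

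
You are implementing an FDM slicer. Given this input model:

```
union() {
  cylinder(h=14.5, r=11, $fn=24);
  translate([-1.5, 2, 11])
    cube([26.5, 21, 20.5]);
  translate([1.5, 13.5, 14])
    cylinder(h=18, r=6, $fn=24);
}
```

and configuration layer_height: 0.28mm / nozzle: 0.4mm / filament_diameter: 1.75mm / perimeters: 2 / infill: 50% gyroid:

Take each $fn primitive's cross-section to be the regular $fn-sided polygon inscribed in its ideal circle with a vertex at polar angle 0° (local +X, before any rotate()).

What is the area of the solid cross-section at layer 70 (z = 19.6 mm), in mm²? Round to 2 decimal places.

At z = 19.6 mm: the cylinder is not intersected at this z (z outside [0, 14.5]); the cube at (-1.5, 2) (footprint 26.5×21) is included at this height (area 556.50 mm²); the cylinder at (1.5, 13.5): section is a regular 24-gon, circumradius r=6 (area = (24/2)·6.000²·sin(360°/24) = 111.81 mm²); Taking the union: the regions partially overlap — summed areas 668.31 mm² minus the doubly-counted overlap 90.13 mm² gives 578.18 mm² — area = 578.18 mm². Overall, the cross-section is a single solid region. Net area = 578.18 mm².

578.18 mm²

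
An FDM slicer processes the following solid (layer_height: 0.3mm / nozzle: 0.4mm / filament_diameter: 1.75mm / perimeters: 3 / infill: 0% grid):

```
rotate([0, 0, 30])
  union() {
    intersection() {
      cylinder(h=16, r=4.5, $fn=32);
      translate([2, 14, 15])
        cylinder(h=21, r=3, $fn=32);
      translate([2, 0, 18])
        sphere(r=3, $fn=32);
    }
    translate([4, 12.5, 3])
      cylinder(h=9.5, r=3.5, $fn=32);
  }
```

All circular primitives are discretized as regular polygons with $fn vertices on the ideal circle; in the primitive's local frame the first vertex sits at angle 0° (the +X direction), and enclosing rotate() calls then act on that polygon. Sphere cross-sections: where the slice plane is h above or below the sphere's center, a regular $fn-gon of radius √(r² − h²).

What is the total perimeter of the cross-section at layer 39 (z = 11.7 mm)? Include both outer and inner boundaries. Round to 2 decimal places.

21.96 mm

At z = 11.7 mm: the cylinder: section is a regular 32-gon, circumradius r=4.5 (perimeter = 2·32·4.500·sin(180°/32) = 28.23 mm); the cylinder at (2, 14) is not intersected at this z (z outside [15, 36]); the sphere at (2, 0) is not intersected at this z (|z−center|=6.300 > r=3); After intersecting: at least one operand is absent at this height, so nothing remains; the r=3.5 cylinder at (4, 12.5) contributes a regular 32-gon of circumradius 3.5 (perimeter = 2·32·3.500·sin(180°/32) = 21.96 mm); Merging all regions: only the r=3.5 cylinder at (4, 12.5) is present, so the union is just that shape — boundary = 21.96 mm; (whole slice rotated 30° about Z — lengths, areas and connectivity unchanged). Overall, the cross-section is a single solid region. Total boundary length (outer) = 21.96 mm.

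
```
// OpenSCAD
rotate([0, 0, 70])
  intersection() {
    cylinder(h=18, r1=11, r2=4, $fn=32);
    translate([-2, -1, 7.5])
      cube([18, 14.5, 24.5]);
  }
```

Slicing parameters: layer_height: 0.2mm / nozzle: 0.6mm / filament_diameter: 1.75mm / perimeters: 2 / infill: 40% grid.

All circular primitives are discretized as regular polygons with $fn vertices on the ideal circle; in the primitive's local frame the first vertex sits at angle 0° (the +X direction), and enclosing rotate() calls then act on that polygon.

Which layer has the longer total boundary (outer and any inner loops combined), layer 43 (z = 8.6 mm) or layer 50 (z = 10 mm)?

Layer 43 (z = 8.6): the cone contributes a regular 32-gon of circumradius 7.656 (interpolated between r1=11 and r2=4 at t=0.478) (perimeter = 2·32·7.656·sin(180°/32) = 48.02 mm); the cube at (-2, -1) (footprint 18×14.5) is included at this height (perimeter 65.00 mm); After intersecting: the 18×14.5 cube at (-2, -1) partially overlaps the cone; clipping to the common part keeps 70.43 mm² — boundary = 32.95 mm; (whole slice rotated 70° about Z — lengths, areas and connectivity unchanged). So its perimeter = 32.95 mm. Layer 50 (z = 10): the cone (r1=11→r2=4) has section circumradius 7.111 here — a regular 32-gon (perimeter = 2·32·7.111·sin(180°/32) = 44.61 mm); the cube at (-2, -1) (footprint 18×14.5) is included at this height (perimeter 65.00 mm); Keeping only the common overlap: the 18×14.5 cube at (-2, -1) partially overlaps the cone; clipping to the common part keeps 62.51 mm² — boundary = 30.99 mm; (rotated 70° about Z; rotation is an isometry so areas/perimeters/island counts are preserved). So its perimeter = 30.99 mm. Layer 43 is larger (32.95 vs 30.99 mm).

layer 43 (z = 8.6 mm)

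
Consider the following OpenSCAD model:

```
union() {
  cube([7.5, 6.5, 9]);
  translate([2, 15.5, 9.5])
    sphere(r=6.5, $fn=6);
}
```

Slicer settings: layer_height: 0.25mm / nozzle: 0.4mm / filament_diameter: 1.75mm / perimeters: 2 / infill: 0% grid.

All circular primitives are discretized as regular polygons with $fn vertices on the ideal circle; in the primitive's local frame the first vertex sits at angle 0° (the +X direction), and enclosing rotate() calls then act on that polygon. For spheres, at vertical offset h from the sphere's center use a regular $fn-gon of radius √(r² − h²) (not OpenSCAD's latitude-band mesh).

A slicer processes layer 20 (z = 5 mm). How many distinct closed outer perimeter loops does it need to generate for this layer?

2

At z = 5 mm: the cube (footprint 7.5×6.5) is included at this height; the r=6.5 sphere at (2, 15.5) slices to a regular 6-gon of circumradius 4.690 (√(r²−h²) with h=4.5 from center); Merging all regions: the 2 present regions are separate (no shared area or edge), so areas and boundary lengths simply add and each stays a separate island — 2 connected regions. The result has 2 disconnected regions.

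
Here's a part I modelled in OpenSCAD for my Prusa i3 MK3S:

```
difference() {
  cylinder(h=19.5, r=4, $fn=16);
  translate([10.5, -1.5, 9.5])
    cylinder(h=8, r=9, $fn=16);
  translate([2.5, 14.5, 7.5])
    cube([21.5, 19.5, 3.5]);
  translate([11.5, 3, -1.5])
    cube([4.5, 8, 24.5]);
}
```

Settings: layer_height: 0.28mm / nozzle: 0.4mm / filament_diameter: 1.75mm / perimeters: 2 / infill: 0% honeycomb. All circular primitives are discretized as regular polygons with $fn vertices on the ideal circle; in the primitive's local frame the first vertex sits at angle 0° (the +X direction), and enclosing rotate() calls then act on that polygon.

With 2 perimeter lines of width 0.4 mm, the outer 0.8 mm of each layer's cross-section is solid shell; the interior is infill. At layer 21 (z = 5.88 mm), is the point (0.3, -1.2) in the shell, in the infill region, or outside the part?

infill

At z = 5.88 mm: the r=4 cylinder contributes a regular 16-gon of circumradius 4; the cylinder at (10.5, -1.5) does not reach this height (z outside [9.5, 17.5]); the cube at (2.5, 14.5) is absent (z outside [7.5, 11]); the cube at (11.5, 3) (footprint 4.5×8) is included at this height; Subtracting the remaining from the first: starting from the r=4 cylinder, the 4.5×8 cube at (11.5, 3) misses the remaining region (no effect) — 1 connected region. Overall, the cross-section is a single solid region. The nearest boundary edge runs (1.53, -3.70)→(-0.00, -4.00); distance from the point to it = 2.69 mm. The point is inside the cross-section and 2.69 mm from the nearest boundary — more than the 0.8 mm shell width (2 × 0.4), so it's in the infill interior.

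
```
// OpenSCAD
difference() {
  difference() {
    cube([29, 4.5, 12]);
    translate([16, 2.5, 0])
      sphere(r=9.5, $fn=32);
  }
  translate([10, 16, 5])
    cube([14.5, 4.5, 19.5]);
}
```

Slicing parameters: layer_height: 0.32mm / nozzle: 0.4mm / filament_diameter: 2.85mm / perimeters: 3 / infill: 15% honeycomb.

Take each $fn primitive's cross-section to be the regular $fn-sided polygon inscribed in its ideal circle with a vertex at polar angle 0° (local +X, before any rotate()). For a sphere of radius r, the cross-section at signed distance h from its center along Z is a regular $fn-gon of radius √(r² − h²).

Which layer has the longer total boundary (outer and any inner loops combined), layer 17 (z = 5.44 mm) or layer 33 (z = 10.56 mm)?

Layer 17 (z = 5.44): the 29×4.5 cube contributes its full rectangle (perimeter 67.00 mm); the r=9.5 sphere at (16, 2.5) slices to a regular 32-gon of circumradius 7.788 (√(r²−h²) with h=5.44 from center) (perimeter = 2·32·7.788·sin(180°/32) = 48.86 mm); Subtracting the remaining from the first: starting from the 29×4.5 cube, the r=9.5 sphere at (16, 2.5) partially overlaps it — only the 68.84 mm² overlap (of its 189.34 mm²) is removed, clipping the outline — boundary = 46.49 mm; the cube at (10, 16) (footprint 14.5×4.5) is included at this height (perimeter 38.00 mm); Taking the first minus the rest: starting from the result so far, the 14.5×4.5 cube at (10, 16) misses the remaining region (no effect) — boundary = 46.49 mm. So its perimeter = 46.49 mm. Layer 33 (z = 10.56): the 29×4.5 cube contributes its full rectangle (perimeter 67.00 mm); the sphere at (16, 2.5) does not reach this height (|z−center|=10.560 > r=9.5); Subtracting the remaining from the first: none of the subtracted shapes is present at this height, so the 29×4.5 cube is unchanged — boundary = 67.00 mm; the cube at (10, 16) is present — its section is the full 14.5×4.5 rectangle (perimeter 38.00 mm); After the difference (first − rest): starting from the result so far, the 14.5×4.5 cube at (10, 16) misses the remaining region (no effect) — boundary = 67.00 mm. So its perimeter = 67.00 mm. Layer 33 is larger (67.00 vs 46.49 mm).

layer 33 (z = 10.56 mm)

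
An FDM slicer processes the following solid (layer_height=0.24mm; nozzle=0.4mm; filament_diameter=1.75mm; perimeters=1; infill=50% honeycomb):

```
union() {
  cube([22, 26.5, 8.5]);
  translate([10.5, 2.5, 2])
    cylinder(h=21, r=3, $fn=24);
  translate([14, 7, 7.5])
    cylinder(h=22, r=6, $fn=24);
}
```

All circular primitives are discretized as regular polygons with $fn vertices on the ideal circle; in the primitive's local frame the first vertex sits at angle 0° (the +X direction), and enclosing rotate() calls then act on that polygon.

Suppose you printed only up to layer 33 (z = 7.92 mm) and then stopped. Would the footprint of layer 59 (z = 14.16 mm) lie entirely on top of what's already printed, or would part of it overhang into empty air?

Compare the two slices. At z = 7.92: the 22×26.5 cube contributes its full rectangle (area 583.00 mm²); the cylinder at (10.5, 2.5): section is a regular 24-gon, circumradius r=3 (area = (24/2)·3.000²·sin(360°/24) = 27.95 mm²); the r=6 cylinder at (14, 7) contributes a regular 24-gon of circumradius 6 (area = (24/2)·6.000²·sin(360°/24) = 111.81 mm²); Taking the union: the regions partially overlap — summed areas 722.76 mm² minus the doubly-counted overlap 138.69 mm² gives 584.07 mm² — area = 584.07 mm². At z = 14.16: the cube does not reach this height (z outside [0, 8.5]); the cylinder at (10.5, 2.5): section is a regular 24-gon, circumradius r=3 (area = (24/2)·3.000²·sin(360°/24) = 27.95 mm²); the r=6 cylinder at (14, 7) gives a regular 24-gon of circumradius 6 (constant along its height) (area = (24/2)·6.000²·sin(360°/24) = 111.81 mm²); Combining (union): the regions partially overlap — summed areas 139.76 mm² minus the doubly-counted overlap 14.03 mm² gives 125.74 mm² — area = 125.74 mm². Checking containment: the cross-section at z = 14.16 is a subset of the cross-section at z = 7.92.

entirely on top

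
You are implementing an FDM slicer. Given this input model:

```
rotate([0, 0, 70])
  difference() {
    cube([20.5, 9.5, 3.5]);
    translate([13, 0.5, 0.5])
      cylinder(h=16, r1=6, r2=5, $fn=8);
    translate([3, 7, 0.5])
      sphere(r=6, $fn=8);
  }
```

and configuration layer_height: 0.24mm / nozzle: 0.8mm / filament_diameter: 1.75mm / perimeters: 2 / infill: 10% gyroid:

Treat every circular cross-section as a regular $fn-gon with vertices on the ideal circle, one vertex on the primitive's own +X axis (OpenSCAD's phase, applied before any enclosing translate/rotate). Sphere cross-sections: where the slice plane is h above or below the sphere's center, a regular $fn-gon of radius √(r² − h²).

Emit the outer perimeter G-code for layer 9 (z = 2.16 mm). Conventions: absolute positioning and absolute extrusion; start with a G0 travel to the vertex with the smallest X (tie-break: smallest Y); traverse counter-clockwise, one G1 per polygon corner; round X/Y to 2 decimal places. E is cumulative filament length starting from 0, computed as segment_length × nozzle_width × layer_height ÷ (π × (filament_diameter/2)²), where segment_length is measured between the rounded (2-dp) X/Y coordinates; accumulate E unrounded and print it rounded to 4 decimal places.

G0 X-6.28 Y10.51 Z2.16
G1 X-3.58 Y10.63 E0.2157
G1 X-0.33 Y7.65 E0.5677
G1 X-0.13 Y3.24 E0.9201
G1 X-2.33 Y0.85 E1.1794
G1 X0.00 Y0.00 E1.3774
G1 X2.50 Y6.87 E1.9610
G1 X1.96 Y6.85 E2.0041
G1 X-1.37 Y9.90 E2.3646
G1 X-1.56 Y14.40 E2.7241
G1 X1.48 Y17.73 E3.0840
G1 X5.99 Y17.93 E3.4444
G1 X6.39 Y17.56 E3.4879
G1 X7.01 Y19.26 E3.6323
G1 X-1.92 Y22.51 E4.3909
G1 X-6.28 Y10.51 E5.4100

At z = 2.16 mm: the cube is present — its section is the full 20.5×9.5 rectangle; the cone at (13, 0.5): at t=0.104 of its height the radius interpolates to r₁+(r₂−r₁)t = 5.896, giving a regular 8-gon of that circumradius; the r=6 sphere at (3, 7) contributes a regular 8-gon of circumradius √(6²−1.66²) = 5.766; After the difference (first − rest): starting from the 20.5×9.5 cube, the cone at (13, 0.5) partially overlaps it — only the 54.96 mm² overlap (of its 98.33 mm²) is removed, clipping the outline; the r=6 sphere at (3, 7) partially overlaps it — only the 59.56 mm² overlap (of its 94.03 mm²) is removed, clipping the outline — 1 connected region; (whole slice rotated 70° about Z — lengths, areas and connectivity unchanged). The outline is a single polygon with 15 vertices. Extrusion per mm of travel: 0.8 × 0.24 / (π × 0.875²) = 0.079824. Accumulating E over each segment gives final E = 5.4100.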